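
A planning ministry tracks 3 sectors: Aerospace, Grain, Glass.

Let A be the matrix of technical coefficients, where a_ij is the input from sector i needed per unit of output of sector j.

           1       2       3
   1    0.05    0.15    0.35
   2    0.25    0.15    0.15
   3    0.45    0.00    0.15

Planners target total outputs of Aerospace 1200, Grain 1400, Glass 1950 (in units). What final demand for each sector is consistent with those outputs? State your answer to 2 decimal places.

I − A =
  [   0.95    -0.15    -0.35]
  [  -0.25     0.85    -0.15]
  [  -0.45     0.00     0.85]
d = (I − A) x:
  d_1 = (+0.95)·1200 + (-0.15)·1400 + (-0.35)·1950 = 247.50
  d_2 = (-0.25)·1200 + (+0.85)·1400 + (-0.15)·1950 = 597.50
  d_3 = (-0.45)·1200 + (+0.00)·1400 + (+0.85)·1950 = 1117.50

d_1 = 247.50, d_2 = 597.50, d_3 = 1117.50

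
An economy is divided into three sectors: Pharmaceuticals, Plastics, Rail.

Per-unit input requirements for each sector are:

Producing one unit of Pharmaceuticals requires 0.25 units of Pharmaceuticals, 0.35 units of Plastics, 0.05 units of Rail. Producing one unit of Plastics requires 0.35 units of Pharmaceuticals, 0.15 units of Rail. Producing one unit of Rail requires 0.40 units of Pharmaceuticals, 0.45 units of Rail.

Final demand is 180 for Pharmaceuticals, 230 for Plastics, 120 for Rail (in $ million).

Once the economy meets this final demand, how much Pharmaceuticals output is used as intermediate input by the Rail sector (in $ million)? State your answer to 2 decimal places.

z_13 = 162.63

I − A =
  [   0.75    -0.35    -0.40]
  [  -0.35     1.00     0.00]
  [  -0.05    -0.15     0.55]
Cofactors of I−A, C_ij = (−1)^(i+j)·(minor ij) (rows/columns in the sector order above):
  C_11 = (1.00)(0.55) − (0.00)(-0.15) = 0.5500
  C_12 = −[(-0.35)(0.55) − (0.00)(-0.05)] = 0.1925
  C_13 = (-0.35)(-0.15) − (1.00)(-0.05) = 0.1025
  C_21 = −[(-0.35)(0.55) − (-0.40)(-0.15)] = 0.2525
  C_22 = (0.75)(0.55) − (-0.40)(-0.05) = 0.3925
  C_23 = −[(0.75)(-0.15) − (-0.35)(-0.05)] = 0.1300
  C_31 = (-0.35)(0.00) − (-0.40)(1.00) = 0.4000
  C_32 = −[(0.75)(0.00) − (-0.40)(-0.35)] = 0.1400
  C_33 = (0.75)(1.00) − (-0.35)(-0.35) = 0.6275
det(I−A) = Σ_j (I−A)_1j·C_1j = (0.75)(0.5500) + (-0.35)(0.1925) + (-0.40)(0.1025) = 0.304125
adj(I−A) = Cᵀ =
  [ 0.5500   0.2525   0.4000]
  [ 0.1925   0.3925   0.1400]
  [ 0.1025   0.1300   0.6275]
(I − A)⁻¹ = adj(I−A) / det(I−A) ≈
  [   1.8085     0.8303     1.3152]
  [   0.6330     1.2906     0.4603]
  [   0.3370     0.4275     2.0633]
First solve x = (I − A)⁻¹ d = adj(I−A)·d / det(I−A); in particular x_3 = (0.1025·180 + 0.1300·230 + 0.6275·120) / 0.304125 = 123.65 / 0.304125 ≈ 406.5762.
Intermediate flow from 1 to 3: z_13 = a_13 · x_3 = 0.40 × 123.65 / 0.304125 = 49.46 / 0.304125 ≈ 162.63.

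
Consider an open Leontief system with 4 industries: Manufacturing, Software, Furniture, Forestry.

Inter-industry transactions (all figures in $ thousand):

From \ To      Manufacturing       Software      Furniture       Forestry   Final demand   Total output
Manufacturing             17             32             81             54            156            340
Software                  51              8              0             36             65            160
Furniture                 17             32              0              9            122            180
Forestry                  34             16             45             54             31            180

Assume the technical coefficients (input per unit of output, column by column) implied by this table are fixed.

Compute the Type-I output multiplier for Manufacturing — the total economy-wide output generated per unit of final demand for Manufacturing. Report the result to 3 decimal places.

m_1 = 1.883

Technical coefficients a_ij = z_ij / X_j:
  a_11 = 17/340 = 0.05, a_21 = 51/340 = 0.15, a_31 = 17/340 = 0.05, a_41 = 34/340 = 0.10
  a_12 = 32/160 = 0.20, a_22 = 8/160 = 0.05, a_32 = 32/160 = 0.20, a_42 = 16/160 = 0.10
  a_13 = 81/180 = 0.45, a_23 = 0/180 = 0.00, a_33 = 0/180 = 0.00, a_43 = 45/180 = 0.25
  a_14 = 54/180 = 0.30, a_24 = 36/180 = 0.20, a_34 = 9/180 = 0.05, a_44 = 54/180 = 0.30
I − A =
  [   0.95    -0.20    -0.45    -0.30]
  [  -0.15     0.95     0.00    -0.20]
  [  -0.05    -0.20     1.00    -0.05]
  [  -0.10    -0.10    -0.25     0.70]
Compute the cofactors C_ij = (−1)^(i+j)·(3×3 minor ij) of I−A; the adjugate is their transpose:
adj(I−A) = Cᵀ =
  [ 0.623125   0.247750   0.371500   0.364375]
  [ 0.125625   0.601375   0.115000   0.233875]
  [ 0.062750   0.141250   0.554750   0.106875]
  [ 0.129375   0.171750   0.267625   0.837625]
det(I−A) = Σ_j (I−A)_1j·C_1j = (0.95)(0.623125) + (-0.20)(0.125625) + (-0.45)(0.062750) + (-0.30)(0.129375) = 0.49979375
(I − A)⁻¹ = adj(I−A) / det(I−A) ≈
  [   1.2468     0.4957     0.7433     0.7291]
  [   0.2514     1.2032     0.2301     0.4679]
  [   0.1256     0.2826     1.1100     0.2138]
  [   0.2589     0.3436     0.5355     1.6759]
The output multiplier for sector j is the column-j sum of the Leontief inverse (I − A)⁻¹ = adj(I−A) / det(I−A).
Column 1 of adj(I−A): (0.623125, 0.125625, 0.062750, 0.129375); det(I−A) = 0.49979375.
m_1 = (0.623125 + 0.125625 + 0.062750 + 0.129375) / 0.49979375 = 0.940875 / 0.49979375 ≈ 1.883.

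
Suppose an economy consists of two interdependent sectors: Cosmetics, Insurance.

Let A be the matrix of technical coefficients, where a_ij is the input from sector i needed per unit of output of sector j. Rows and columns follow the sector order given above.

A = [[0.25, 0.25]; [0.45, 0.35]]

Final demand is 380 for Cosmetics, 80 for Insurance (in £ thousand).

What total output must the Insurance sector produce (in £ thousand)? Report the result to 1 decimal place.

I − A =
  [   0.75    -0.25]
  [  -0.45     0.65]
det(I−A) = (0.75)(0.65) − (-0.25)(-0.45) = 0.3750
adj(I−A) = [[0.65, 0.25], [0.45, 0.75]]
(I − A)⁻¹ = adj(I−A) / det(I−A) ≈
  [   1.7333     0.6667]
  [   1.2000     2.0000]
x = (I − A)⁻¹ d = adj(I−A)·d / det(I−A), with det(I−A) = 0.3750:
  x_1 = (0.65·380 + 0.25·80) / 0.3750 = 267.00 / 0.3750 = 712.0
  x_2 = (0.45·380 + 0.75·80) / 0.3750 = 231.00 / 0.3750 = 616.0

x_2 = 616.0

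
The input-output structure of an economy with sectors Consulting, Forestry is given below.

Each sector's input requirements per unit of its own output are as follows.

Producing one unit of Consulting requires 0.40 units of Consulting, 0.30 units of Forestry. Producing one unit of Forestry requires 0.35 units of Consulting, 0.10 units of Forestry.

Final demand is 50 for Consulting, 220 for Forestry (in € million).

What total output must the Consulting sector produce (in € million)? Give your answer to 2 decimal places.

I − A =
  [   0.60    -0.35]
  [  -0.30     0.90]
det(I−A) = (0.60)(0.90) − (-0.35)(-0.30) = 0.4350
adj(I−A) = [[0.90, 0.35], [0.30, 0.60]]
(I − A)⁻¹ = adj(I−A) / det(I−A) ≈
  [   2.0690     0.8046]
  [   0.6897     1.3793]
x = (I − A)⁻¹ d = adj(I−A)·d / det(I−A), with det(I−A) = 0.4350:
  x_C = (0.90·50 + 0.35·220) / 0.4350 = 122.00 / 0.4350 ≈ 280.46
  x_F = (0.30·50 + 0.60·220) / 0.4350 = 147.00 / 0.4350 ≈ 337.93

x_C = 280.46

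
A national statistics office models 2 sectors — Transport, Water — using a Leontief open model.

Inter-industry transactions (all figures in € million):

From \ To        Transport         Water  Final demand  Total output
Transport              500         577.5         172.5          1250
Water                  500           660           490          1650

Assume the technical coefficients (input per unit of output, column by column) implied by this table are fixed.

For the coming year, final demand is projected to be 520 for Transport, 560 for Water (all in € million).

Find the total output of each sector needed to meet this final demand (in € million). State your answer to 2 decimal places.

x_1 = 2309.09, x_2 = 2472.73

Technical coefficients a_ij = z_ij / X_j:
  a_11 = 500/1250 = 0.40, a_21 = 500/1250 = 0.40
  a_12 = 577.5/1650 = 0.35, a_22 = 660/1650 = 0.40
I − A =
  [   0.60    -0.35]
  [  -0.40     0.60]
det(I−A) = (0.60)(0.60) − (-0.35)(-0.40) = 0.2200
adj(I−A) = [[0.60, 0.35], [0.40, 0.60]]
(I − A)⁻¹ = adj(I−A) / det(I−A) ≈
  [   2.7273     1.5909]
  [   1.8182     2.7273]
x = (I − A)⁻¹ d = adj(I−A)·d / det(I−A), with det(I−A) = 0.2200:
  x_1 = (0.60·520 + 0.35·560) / 0.2200 = 508.00 / 0.2200 ≈ 2309.09
  x_2 = (0.40·520 + 0.60·560) / 0.2200 = 544.00 / 0.2200 ≈ 2472.73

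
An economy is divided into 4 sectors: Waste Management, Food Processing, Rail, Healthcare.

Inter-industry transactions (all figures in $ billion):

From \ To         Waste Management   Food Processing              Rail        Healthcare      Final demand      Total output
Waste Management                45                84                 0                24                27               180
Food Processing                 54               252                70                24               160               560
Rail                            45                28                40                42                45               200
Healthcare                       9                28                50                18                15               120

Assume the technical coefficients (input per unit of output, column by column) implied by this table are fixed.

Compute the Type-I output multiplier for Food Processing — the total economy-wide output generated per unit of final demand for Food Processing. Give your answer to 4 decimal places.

Technical coefficients a_ij = z_ij / X_j:
  a_WW = 45/180 = 0.25, a_FW = 54/180 = 0.30, a_RW = 45/180 = 0.25, a_HW = 9/180 = 0.05
  a_WF = 84/560 = 0.15, a_FF = 252/560 = 0.45, a_RF = 28/560 = 0.05, a_HF = 28/560 = 0.05
  a_WR = 0/200 = 0.00, a_FR = 70/200 = 0.35, a_RR = 40/200 = 0.20, a_HR = 50/200 = 0.25
  a_WH = 24/120 = 0.20, a_FH = 24/120 = 0.20, a_RH = 42/120 = 0.35, a_HH = 18/120 = 0.15
I − A =
  [   0.75    -0.15     0.00    -0.20]
  [  -0.30     0.55    -0.35    -0.20]
  [  -0.25    -0.05     0.80    -0.35]
  [  -0.05    -0.05    -0.25     0.85]
Compute the cofactors C_ij = (−1)^(i+j)·(3×3 minor ij) of I−A; the adjugate is their transpose:
adj(I−A) = Cᵀ =
  [ 0.294375   0.099375   0.083125   0.126875]
  [ 0.278750   0.423875   0.272125   0.277375]
  [ 0.142500   0.081500   0.294875   0.174125]
  [ 0.075625   0.054750   0.107625   0.267750]
det(I−A) = Σ_j (I−A)_1j·C_1j = (0.75)(0.294375) + (-0.15)(0.278750) + (0.00)(0.142500) + (-0.20)(0.075625) = 0.16384375
(I − A)⁻¹ = adj(I−A) / det(I−A) ≈
  [   1.79668     0.60652     0.50734     0.77437]
  [   1.70132     2.58707     1.66088     1.69292]
  [   0.86973     0.49743     1.79973     1.06275]
  [   0.46157     0.33416     0.65688     1.63418]
The output multiplier for sector j is the column-j sum of the Leontief inverse (I − A)⁻¹ = adj(I−A) / det(I−A).
Column F of adj(I−A): (0.099375, 0.423875, 0.081500, 0.054750); det(I−A) = 0.16384375.
m_F = (0.099375 + 0.423875 + 0.081500 + 0.054750) / 0.16384375 = 0.6595 / 0.16384375 ≈ 4.0252.

m_F = 4.0252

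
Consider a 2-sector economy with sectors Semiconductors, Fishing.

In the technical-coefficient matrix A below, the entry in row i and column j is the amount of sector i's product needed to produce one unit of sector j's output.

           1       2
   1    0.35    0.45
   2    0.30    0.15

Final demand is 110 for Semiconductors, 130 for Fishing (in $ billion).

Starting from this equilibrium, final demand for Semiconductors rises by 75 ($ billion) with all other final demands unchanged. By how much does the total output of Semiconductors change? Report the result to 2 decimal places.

I − A =
  [   0.65    -0.45]
  [  -0.30     0.85]
det(I−A) = (0.65)(0.85) − (-0.45)(-0.30) = 0.4175
adj(I−A) = [[0.85, 0.45], [0.30, 0.65]]
(I − A)⁻¹ = adj(I−A) / det(I−A) ≈
  [   2.0359     1.0778]
  [   0.7186     1.5569]
Δx = (I − A)⁻¹ Δd with Δd having +75 in the Semiconductors component and 0 elsewhere.
So Δx_1 = L_11 · (+75), where L_11 = adj(I−A)_11 / det(I−A) = 0.85 / 0.4175.
Δx_1 = 0.85 × (+75) / 0.4175 = 63.75 / 0.4175 ≈ 152.69.

Δx_1 = 152.69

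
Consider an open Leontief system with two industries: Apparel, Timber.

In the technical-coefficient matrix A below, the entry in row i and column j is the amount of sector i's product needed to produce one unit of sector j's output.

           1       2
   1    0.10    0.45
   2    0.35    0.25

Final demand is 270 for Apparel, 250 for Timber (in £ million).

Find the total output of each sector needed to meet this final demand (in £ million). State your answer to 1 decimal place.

x_1 = 608.7, x_2 = 617.4

I − A =
  [   0.90    -0.45]
  [  -0.35     0.75]
det(I−A) = (0.90)(0.75) − (-0.45)(-0.35) = 0.5175
adj(I−A) = [[0.75, 0.45], [0.35, 0.90]]
(I − A)⁻¹ = adj(I−A) / det(I−A) ≈
  [   1.4493     0.8696]
  [   0.6763     1.7391]
x = (I − A)⁻¹ d = adj(I−A)·d / det(I−A), with det(I−A) = 0.5175:
  x_1 = (0.75·270 + 0.45·250) / 0.5175 = 315.00 / 0.5175 ≈ 608.7
  x_2 = (0.35·270 + 0.90·250) / 0.5175 = 319.50 / 0.5175 ≈ 617.4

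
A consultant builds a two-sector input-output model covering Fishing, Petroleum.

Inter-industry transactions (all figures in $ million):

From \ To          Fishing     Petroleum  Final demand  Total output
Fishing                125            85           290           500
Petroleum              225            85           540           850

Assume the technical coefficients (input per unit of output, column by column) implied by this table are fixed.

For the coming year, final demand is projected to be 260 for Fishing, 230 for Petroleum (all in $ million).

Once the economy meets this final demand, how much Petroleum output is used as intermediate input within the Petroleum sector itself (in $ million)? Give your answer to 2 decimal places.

Technical coefficients a_ij = z_ij / X_j:
  a_FF = 125/500 = 0.25, a_PF = 225/500 = 0.45
  a_FP = 85/850 = 0.10, a_PP = 85/850 = 0.10
I − A =
  [   0.75    -0.10]
  [  -0.45     0.90]
det(I−A) = (0.75)(0.90) − (-0.10)(-0.45) = 0.6300
adj(I−A) = [[0.90, 0.10], [0.45, 0.75]]
(I − A)⁻¹ = adj(I−A) / det(I−A) ≈
  [   1.4286     0.1587]
  [   0.7143     1.1905]
First solve x = (I − A)⁻¹ d = adj(I−A)·d / det(I−A); in particular x_P = (0.45·260 + 0.75·230) / 0.6300 = 289.50 / 0.6300 ≈ 459.5238.
Intermediate flow from P to P: z_PP = a_PP · x_P = 0.10 × 289.50 / 0.6300 = 28.95 / 0.6300 ≈ 45.95.

z_PP = 45.95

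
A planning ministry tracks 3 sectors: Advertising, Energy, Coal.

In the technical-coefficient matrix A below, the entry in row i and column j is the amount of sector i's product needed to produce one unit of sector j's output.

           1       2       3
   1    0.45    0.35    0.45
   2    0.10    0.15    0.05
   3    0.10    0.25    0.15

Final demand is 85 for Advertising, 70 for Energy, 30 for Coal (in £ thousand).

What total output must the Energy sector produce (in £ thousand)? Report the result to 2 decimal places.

I − A =
  [   0.55    -0.35    -0.45]
  [  -0.10     0.85    -0.05]
  [  -0.10    -0.25     0.85]
Cofactors of I−A, C_ij = (−1)^(i+j)·(minor ij) (rows/columns in the sector order above):
  C_11 = (0.85)(0.85) − (-0.05)(-0.25) = 0.7100
  C_12 = −[(-0.10)(0.85) − (-0.05)(-0.10)] = 0.0900
  C_13 = (-0.10)(-0.25) − (0.85)(-0.10) = 0.1100
  C_21 = −[(-0.35)(0.85) − (-0.45)(-0.25)] = 0.4100
  C_22 = (0.55)(0.85) − (-0.45)(-0.10) = 0.4225
  C_23 = −[(0.55)(-0.25) − (-0.35)(-0.10)] = 0.1725
  C_31 = (-0.35)(-0.05) − (-0.45)(0.85) = 0.4000
  C_32 = −[(0.55)(-0.05) − (-0.45)(-0.10)] = 0.0725
  C_33 = (0.55)(0.85) − (-0.35)(-0.10) = 0.4325
det(I−A) = Σ_j (I−A)_1j·C_1j = (0.55)(0.7100) + (-0.35)(0.0900) + (-0.45)(0.1100) = 0.3095
adj(I−A) = Cᵀ =
  [ 0.7100   0.4100   0.4000]
  [ 0.0900   0.4225   0.0725]
  [ 0.1100   0.1725   0.4325]
(I − A)⁻¹ = adj(I−A) / det(I−A) ≈
  [   2.2940     1.3247     1.2924]
  [   0.2908     1.3651     0.2342]
  [   0.3554     0.5574     1.3974]
x = (I − A)⁻¹ d = adj(I−A)·d / det(I−A), with det(I−A) = 0.3095:
  x_1 = (0.7100·85 + 0.4100·70 + 0.4000·30) / 0.3095 = 101.05 / 0.3095 ≈ 326.49
  x_2 = (0.0900·85 + 0.4225·70 + 0.0725·30) / 0.3095 = 39.40 / 0.3095 ≈ 127.30
  x_3 = (0.1100·85 + 0.1725·70 + 0.4325·30) / 0.3095 = 34.40 / 0.3095 ≈ 111.15

x_2 = 127.30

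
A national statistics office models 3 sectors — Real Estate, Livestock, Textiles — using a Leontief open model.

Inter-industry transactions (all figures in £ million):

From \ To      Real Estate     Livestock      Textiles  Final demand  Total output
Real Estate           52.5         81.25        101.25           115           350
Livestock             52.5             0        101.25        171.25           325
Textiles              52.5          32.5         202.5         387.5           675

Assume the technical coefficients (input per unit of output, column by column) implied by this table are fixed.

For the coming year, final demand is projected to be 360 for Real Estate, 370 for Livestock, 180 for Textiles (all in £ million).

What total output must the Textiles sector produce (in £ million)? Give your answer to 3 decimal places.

Technical coefficients a_ij = z_ij / X_j:
  a_11 = 52.5/350 = 0.15, a_21 = 52.5/350 = 0.15, a_31 = 52.5/350 = 0.15
  a_12 = 81.25/325 = 0.25, a_22 = 0/325 = 0.00, a_32 = 32.5/325 = 0.10
  a_13 = 101.25/675 = 0.15, a_23 = 101.25/675 = 0.15, a_33 = 202.5/675 = 0.30
I − A =
  [   0.85    -0.25    -0.15]
  [  -0.15     1.00    -0.15]
  [  -0.15    -0.10     0.70]
Cofactors of I−A, C_ij = (−1)^(i+j)·(minor ij) (rows/columns in the sector order above):
  C_11 = (1.00)(0.70) − (-0.15)(-0.10) = 0.6850
  C_12 = −[(-0.15)(0.70) − (-0.15)(-0.15)] = 0.1275
  C_13 = (-0.15)(-0.10) − (1.00)(-0.15) = 0.1650
  C_21 = −[(-0.25)(0.70) − (-0.15)(-0.10)] = 0.1900
  C_22 = (0.85)(0.70) − (-0.15)(-0.15) = 0.5725
  C_23 = −[(0.85)(-0.10) − (-0.25)(-0.15)] = 0.1225
  C_31 = (-0.25)(-0.15) − (-0.15)(1.00) = 0.1875
  C_32 = −[(0.85)(-0.15) − (-0.15)(-0.15)] = 0.1500
  C_33 = (0.85)(1.00) − (-0.25)(-0.15) = 0.8125
det(I−A) = Σ_j (I−A)_1j·C_1j = (0.85)(0.6850) + (-0.25)(0.1275) + (-0.15)(0.1650) = 0.525625
adj(I−A) = Cᵀ =
  [ 0.6850   0.1900   0.1875]
  [ 0.1275   0.5725   0.1500]
  [ 0.1650   0.1225   0.8125]
(I − A)⁻¹ = adj(I−A) / det(I−A) ≈
  [   1.3032     0.3615     0.3567]
  [   0.2426     1.0892     0.2854]
  [   0.3139     0.2331     1.5458]
x = (I − A)⁻¹ d = adj(I−A)·d / det(I−A), with det(I−A) = 0.525625:
  x_1 = (0.6850·360 + 0.1900·370 + 0.1875·180) / 0.525625 = 350.65 / 0.525625 ≈ 667.111
  x_2 = (0.1275·360 + 0.5725·370 + 0.1500·180) / 0.525625 = 284.725 / 0.525625 ≈ 541.688
  x_3 = (0.1650·360 + 0.1225·370 + 0.8125·180) / 0.525625 = 250.975 / 0.525625 ≈ 477.479

x_3 = 477.479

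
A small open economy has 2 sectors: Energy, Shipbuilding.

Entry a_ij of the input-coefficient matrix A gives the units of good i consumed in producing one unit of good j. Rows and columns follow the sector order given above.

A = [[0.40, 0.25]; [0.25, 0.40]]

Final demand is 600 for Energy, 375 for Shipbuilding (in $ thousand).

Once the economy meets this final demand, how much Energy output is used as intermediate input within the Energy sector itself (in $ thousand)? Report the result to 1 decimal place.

I − A =
  [   0.60    -0.25]
  [  -0.25     0.60]
det(I−A) = (0.60)(0.60) − (-0.25)(-0.25) = 0.2975
adj(I−A) = [[0.60, 0.25], [0.25, 0.60]]
(I − A)⁻¹ = adj(I−A) / det(I−A) ≈
  [   2.0168     0.8403]
  [   0.8403     2.0168]
First solve x = (I − A)⁻¹ d = adj(I−A)·d / det(I−A); in particular x_E = (0.60·600 + 0.25·375) / 0.2975 = 453.75 / 0.2975 ≈ 1525.210.
Intermediate flow from E to E: z_EE = a_EE · x_E = 0.40 × 453.75 / 0.2975 = 181.50 / 0.2975 ≈ 610.1.

z_EE = 610.1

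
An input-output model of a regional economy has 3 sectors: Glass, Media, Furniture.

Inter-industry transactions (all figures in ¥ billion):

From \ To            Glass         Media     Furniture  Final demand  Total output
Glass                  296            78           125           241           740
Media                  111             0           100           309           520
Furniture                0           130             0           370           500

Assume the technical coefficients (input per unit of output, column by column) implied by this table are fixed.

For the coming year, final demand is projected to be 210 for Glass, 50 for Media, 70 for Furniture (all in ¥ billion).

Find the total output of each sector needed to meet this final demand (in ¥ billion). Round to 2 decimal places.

Technical coefficients a_ij = z_ij / X_j:
  a_GG = 296/740 = 0.40, a_MG = 111/740 = 0.15, a_FG = 0/740 = 0.00
  a_GM = 78/520 = 0.15, a_MM = 0/520 = 0.00, a_FM = 130/520 = 0.25
  a_GF = 125/500 = 0.25, a_MF = 100/500 = 0.20, a_FF = 0/500 = 0.00
I − A =
  [   0.60    -0.15    -0.25]
  [  -0.15     1.00    -0.20]
  [   0.00    -0.25     1.00]
Cofactors of I−A, C_ij = (−1)^(i+j)·(minor ij) (rows/columns in the sector order above):
  C_11 = (1.00)(1.00) − (-0.20)(-0.25) = 0.9500
  C_12 = −[(-0.15)(1.00) − (-0.20)(0.00)] = 0.1500
  C_13 = (-0.15)(-0.25) − (1.00)(0.00) = 0.0375
  C_21 = −[(-0.15)(1.00) − (-0.25)(-0.25)] = 0.2125
  C_22 = (0.60)(1.00) − (-0.25)(0.00) = 0.6000
  C_23 = −[(0.60)(-0.25) − (-0.15)(0.00)] = 0.1500
  C_31 = (-0.15)(-0.20) − (-0.25)(1.00) = 0.2800
  C_32 = −[(0.60)(-0.20) − (-0.25)(-0.15)] = 0.1575
  C_33 = (0.60)(1.00) − (-0.15)(-0.15) = 0.5775
det(I−A) = Σ_j (I−A)_1j·C_1j = (0.60)(0.9500) + (-0.15)(0.1500) + (-0.25)(0.0375) = 0.538125
adj(I−A) = Cᵀ =
  [ 0.9500   0.2125   0.2800]
  [ 0.1500   0.6000   0.1575]
  [ 0.0375   0.1500   0.5775]
(I − A)⁻¹ = adj(I−A) / det(I−A) ≈
  [   1.7654     0.3949     0.5203]
  [   0.2787     1.1150     0.2927]
  [   0.0697     0.2787     1.0732]
x = (I − A)⁻¹ d = adj(I−A)·d / det(I−A), with det(I−A) = 0.538125:
  x_G = (0.9500·210 + 0.2125·50 + 0.2800·70) / 0.538125 = 229.725 / 0.538125 ≈ 426.90
  x_M = (0.1500·210 + 0.6000·50 + 0.1575·70) / 0.538125 = 72.525 / 0.538125 ≈ 134.77
  x_F = (0.0375·210 + 0.1500·50 + 0.5775·70) / 0.538125 = 55.80 / 0.538125 ≈ 103.69

x_G = 426.90, x_M = 134.77, x_F = 103.69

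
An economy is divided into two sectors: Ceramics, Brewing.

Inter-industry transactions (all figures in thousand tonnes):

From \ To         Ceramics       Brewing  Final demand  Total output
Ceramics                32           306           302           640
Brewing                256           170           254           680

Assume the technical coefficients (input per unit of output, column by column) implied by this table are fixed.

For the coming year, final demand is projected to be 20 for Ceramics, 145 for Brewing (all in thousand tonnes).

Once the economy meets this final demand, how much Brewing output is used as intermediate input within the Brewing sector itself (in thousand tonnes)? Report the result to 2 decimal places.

z_22 = 68.43

Technical coefficients a_ij = z_ij / X_j:
  a_11 = 32/640 = 0.05, a_21 = 256/640 = 0.40
  a_12 = 306/680 = 0.45, a_22 = 170/680 = 0.25
I − A =
  [   0.95    -0.45]
  [  -0.40     0.75]
det(I−A) = (0.95)(0.75) − (-0.45)(-0.40) = 0.5325
adj(I−A) = [[0.75, 0.45], [0.40, 0.95]]
(I − A)⁻¹ = adj(I−A) / det(I−A) ≈
  [   1.4085     0.8451]
  [   0.7512     1.7840]
First solve x = (I − A)⁻¹ d = adj(I−A)·d / det(I−A); in particular x_2 = (0.40·20 + 0.95·145) / 0.5325 = 145.75 / 0.5325 ≈ 273.7089.
Intermediate flow from 2 to 2: z_22 = a_22 · x_2 = 0.25 × 145.75 / 0.5325 = 36.4375 / 0.5325 ≈ 68.43.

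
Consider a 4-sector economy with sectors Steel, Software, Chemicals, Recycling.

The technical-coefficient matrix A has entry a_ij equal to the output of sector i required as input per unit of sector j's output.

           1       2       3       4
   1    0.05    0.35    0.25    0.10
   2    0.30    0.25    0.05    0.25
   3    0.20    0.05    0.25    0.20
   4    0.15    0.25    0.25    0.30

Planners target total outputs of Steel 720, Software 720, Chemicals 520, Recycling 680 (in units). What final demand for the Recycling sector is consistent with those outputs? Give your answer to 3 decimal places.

I − A =
  [   0.95    -0.35    -0.25    -0.10]
  [  -0.30     0.75    -0.05    -0.25]
  [  -0.20    -0.05     0.75    -0.20]
  [  -0.15    -0.25    -0.25     0.70]
d = (I − A) x:
  d_1 = (+0.95)·720 + (-0.35)·720 + (-0.25)·520 + (-0.10)·680 = 234.000
  d_2 = (-0.30)·720 + (+0.75)·720 + (-0.05)·520 + (-0.25)·680 = 128.000
  d_3 = (-0.20)·720 + (-0.05)·720 + (+0.75)·520 + (-0.20)·680 = 74.000
  d_4 = (-0.15)·720 + (-0.25)·720 + (-0.25)·520 + (+0.70)·680 = 58.000

d_4 = 58.000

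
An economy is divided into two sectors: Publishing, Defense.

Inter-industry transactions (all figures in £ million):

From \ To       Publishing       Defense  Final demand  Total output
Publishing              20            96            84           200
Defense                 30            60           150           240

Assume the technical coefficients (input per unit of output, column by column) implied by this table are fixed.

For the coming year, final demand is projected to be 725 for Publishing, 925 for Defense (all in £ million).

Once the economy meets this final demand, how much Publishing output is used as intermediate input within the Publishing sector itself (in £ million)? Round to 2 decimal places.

Technical coefficients a_ij = z_ij / X_j:
  a_PP = 20/200 = 0.10, a_DP = 30/200 = 0.15
  a_PD = 96/240 = 0.40, a_DD = 60/240 = 0.25
I − A =
  [   0.90    -0.40]
  [  -0.15     0.75]
det(I−A) = (0.90)(0.75) − (-0.40)(-0.15) = 0.6150
adj(I−A) = [[0.75, 0.40], [0.15, 0.90]]
(I − A)⁻¹ = adj(I−A) / det(I−A) ≈
  [   1.2195     0.6504]
  [   0.2439     1.4634]
First solve x = (I − A)⁻¹ d = adj(I−A)·d / det(I−A); in particular x_P = (0.75·725 + 0.40·925) / 0.6150 = 913.75 / 0.6150 ≈ 1485.7724.
Intermediate flow from P to P: z_PP = a_PP · x_P = 0.10 × 913.75 / 0.6150 = 91.375 / 0.6150 ≈ 148.58.

z_PP = 148.58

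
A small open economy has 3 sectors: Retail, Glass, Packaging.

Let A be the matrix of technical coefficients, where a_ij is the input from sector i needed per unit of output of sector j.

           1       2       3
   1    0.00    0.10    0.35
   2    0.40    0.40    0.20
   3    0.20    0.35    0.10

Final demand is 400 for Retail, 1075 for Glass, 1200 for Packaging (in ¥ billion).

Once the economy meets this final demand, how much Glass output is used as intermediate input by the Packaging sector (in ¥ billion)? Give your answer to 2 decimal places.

I − A =
  [   1.00    -0.10    -0.35]
  [  -0.40     0.60    -0.20]
  [  -0.20    -0.35     0.90]
Cofactors of I−A, C_ij = (−1)^(i+j)·(minor ij) (rows/columns in the sector order above):
  C_11 = (0.60)(0.90) − (-0.20)(-0.35) = 0.4700
  C_12 = −[(-0.40)(0.90) − (-0.20)(-0.20)] = 0.4000
  C_13 = (-0.40)(-0.35) − (0.60)(-0.20) = 0.2600
  C_21 = −[(-0.10)(0.90) − (-0.35)(-0.35)] = 0.2125
  C_22 = (1.00)(0.90) − (-0.35)(-0.20) = 0.8300
  C_23 = −[(1.00)(-0.35) − (-0.10)(-0.20)] = 0.3700
  C_31 = (-0.10)(-0.20) − (-0.35)(0.60) = 0.2300
  C_32 = −[(1.00)(-0.20) − (-0.35)(-0.40)] = 0.3400
  C_33 = (1.00)(0.60) − (-0.10)(-0.40) = 0.5600
det(I−A) = Σ_j (I−A)_1j·C_1j = (1.00)(0.4700) + (-0.10)(0.4000) + (-0.35)(0.2600) = 0.3390
adj(I−A) = Cᵀ =
  [ 0.4700   0.2125   0.2300]
  [ 0.4000   0.8300   0.3400]
  [ 0.2600   0.3700   0.5600]
(I − A)⁻¹ = adj(I−A) / det(I−A) ≈
  [   1.3864     0.6268     0.6785]
  [   1.1799     2.4484     1.0029]
  [   0.7670     1.0914     1.6519]
First solve x = (I − A)⁻¹ d = adj(I−A)·d / det(I−A); in particular x_3 = (0.2600·400 + 0.3700·1075 + 0.5600·1200) / 0.3390 = 1173.75 / 0.3390 ≈ 3462.3894.
Intermediate flow from 2 to 3: z_23 = a_23 · x_3 = 0.20 × 1173.75 / 0.3390 = 234.75 / 0.3390 ≈ 692.48.

z_23 = 692.48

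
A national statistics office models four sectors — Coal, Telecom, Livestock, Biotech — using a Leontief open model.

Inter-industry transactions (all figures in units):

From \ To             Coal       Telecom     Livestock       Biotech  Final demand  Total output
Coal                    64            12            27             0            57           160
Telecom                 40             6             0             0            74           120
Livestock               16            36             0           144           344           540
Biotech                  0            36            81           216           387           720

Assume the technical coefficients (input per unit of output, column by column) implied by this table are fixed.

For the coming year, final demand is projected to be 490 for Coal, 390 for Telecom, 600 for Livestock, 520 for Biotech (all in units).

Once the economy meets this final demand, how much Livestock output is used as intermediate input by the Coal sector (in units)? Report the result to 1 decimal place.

z_31 = 102.7

Technical coefficients a_ij = z_ij / X_j:
  a_11 = 64/160 = 0.40, a_21 = 40/160 = 0.25, a_31 = 16/160 = 0.10, a_41 = 0/160 = 0.00
  a_12 = 12/120 = 0.10, a_22 = 6/120 = 0.05, a_32 = 36/120 = 0.30, a_42 = 36/120 = 0.30
  a_13 = 27/540 = 0.05, a_23 = 0/540 = 0.00, a_33 = 0/540 = 0.00, a_43 = 81/540 = 0.15
  a_14 = 0/720 = 0.00, a_24 = 0/720 = 0.00, a_34 = 144/720 = 0.20, a_44 = 216/720 = 0.30
I − A =
  [   0.60    -0.10    -0.05     0.00]
  [  -0.25     0.95     0.00     0.00]
  [  -0.10    -0.30     1.00    -0.20]
  [   0.00    -0.30    -0.15     0.70]
Compute the cofactors C_ij = (−1)^(i+j)·(3×3 minor ij) of I−A; the adjugate is their transpose:
adj(I−A) = Cᵀ =
  [ 0.63650   0.08050   0.03325   0.00950]
  [ 0.16750   0.39850   0.00875   0.00250]
  [ 0.13400   0.16900   0.38150   0.10900]
  [ 0.10050   0.20700   0.08550   0.53650]
det(I−A) = Σ_j (I−A)_1j·C_1j = (0.60)(0.63650) + (-0.10)(0.16750) + (-0.05)(0.13400) + (0.00)(0.10050) = 0.35845
(I − A)⁻¹ = adj(I−A) / det(I−A) ≈
  [   1.7757     0.2246     0.0928     0.0265]
  [   0.4673     1.1117     0.0244     0.0070]
  [   0.3738     0.4715     1.0643     0.3041]
  [   0.2804     0.5775     0.2385     1.4967]
First solve x = (I − A)⁻¹ d = adj(I−A)·d / det(I−A); in particular x_1 = (0.63650·490 + 0.08050·390 + 0.03325·600 + 0.00950·520) / 0.35845 = 368.17 / 0.35845 ≈ 1027.117.
Intermediate flow from 3 to 1: z_31 = a_31 · x_1 = 0.10 × 368.17 / 0.35845 = 36.817 / 0.35845 ≈ 102.7.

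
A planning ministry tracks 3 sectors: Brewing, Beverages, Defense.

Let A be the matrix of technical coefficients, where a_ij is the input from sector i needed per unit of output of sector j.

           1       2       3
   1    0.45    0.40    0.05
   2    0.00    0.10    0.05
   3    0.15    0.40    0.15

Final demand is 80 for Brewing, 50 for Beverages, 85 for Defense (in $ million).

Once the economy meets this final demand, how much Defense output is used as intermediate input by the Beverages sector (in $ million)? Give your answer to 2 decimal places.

I − A =
  [   0.55    -0.40    -0.05]
  [   0.00     0.90    -0.05]
  [  -0.15    -0.40     0.85]
Cofactors of I−A, C_ij = (−1)^(i+j)·(minor ij) (rows/columns in the sector order above):
  C_11 = (0.90)(0.85) − (-0.05)(-0.40) = 0.7450
  C_12 = −[(0.00)(0.85) − (-0.05)(-0.15)] = 0.0075
  C_13 = (0.00)(-0.40) − (0.90)(-0.15) = 0.1350
  C_21 = −[(-0.40)(0.85) − (-0.05)(-0.40)] = 0.3600
  C_22 = (0.55)(0.85) − (-0.05)(-0.15) = 0.4600
  C_23 = −[(0.55)(-0.40) − (-0.40)(-0.15)] = 0.2800
  C_31 = (-0.40)(-0.05) − (-0.05)(0.90) = 0.0650
  C_32 = −[(0.55)(-0.05) − (-0.05)(0.00)] = 0.0275
  C_33 = (0.55)(0.90) − (-0.40)(0.00) = 0.4950
det(I−A) = Σ_j (I−A)_1j·C_1j = (0.55)(0.7450) + (-0.40)(0.0075) + (-0.05)(0.1350) = 0.4000
adj(I−A) = Cᵀ =
  [ 0.7450   0.3600   0.0650]
  [ 0.0075   0.4600   0.0275]
  [ 0.1350   0.2800   0.4950]
(I − A)⁻¹ = adj(I−A) / det(I−A) ≈
  [   1.8625     0.9000     0.1625]
  [   0.0188     1.1500     0.0688]
  [   0.3375     0.7000     1.2375]
First solve x = (I − A)⁻¹ d = adj(I−A)·d / det(I−A); in particular x_2 = (0.0075·80 + 0.4600·50 + 0.0275·85) / 0.4000 = 25.9375 / 0.4000 ≈ 64.8438.
Intermediate flow from 3 to 2: z_32 = a_32 · x_2 = 0.40 × 25.9375 / 0.4000 = 10.375 / 0.4000 ≈ 25.94.

z_32 = 25.94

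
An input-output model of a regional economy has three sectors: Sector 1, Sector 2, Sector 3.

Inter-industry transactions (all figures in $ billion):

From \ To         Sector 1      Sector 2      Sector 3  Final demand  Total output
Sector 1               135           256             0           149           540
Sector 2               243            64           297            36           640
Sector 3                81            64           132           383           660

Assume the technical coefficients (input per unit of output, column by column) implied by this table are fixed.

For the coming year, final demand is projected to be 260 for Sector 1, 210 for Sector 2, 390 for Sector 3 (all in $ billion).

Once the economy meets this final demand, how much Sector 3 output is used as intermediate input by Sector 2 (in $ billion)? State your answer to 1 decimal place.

z_32 = 110.0

Technical coefficients a_ij = z_ij / X_j:
  a_11 = 135/540 = 0.25, a_21 = 243/540 = 0.45, a_31 = 81/540 = 0.15
  a_12 = 256/640 = 0.40, a_22 = 64/640 = 0.10, a_32 = 64/640 = 0.10
  a_13 = 0/660 = 0.00, a_23 = 297/660 = 0.45, a_33 = 132/660 = 0.20
I − A =
  [   0.75    -0.40     0.00]
  [  -0.45     0.90    -0.45]
  [  -0.15    -0.10     0.80]
Cofactors of I−A, C_ij = (−1)^(i+j)·(minor ij) (rows/columns in the sector order above):
  C_11 = (0.90)(0.80) − (-0.45)(-0.10) = 0.6750
  C_12 = −[(-0.45)(0.80) − (-0.45)(-0.15)] = 0.4275
  C_13 = (-0.45)(-0.10) − (0.90)(-0.15) = 0.1800
  C_21 = −[(-0.40)(0.80) − (0.00)(-0.10)] = 0.3200
  C_22 = (0.75)(0.80) − (0.00)(-0.15) = 0.6000
  C_23 = −[(0.75)(-0.10) − (-0.40)(-0.15)] = 0.1350
  C_31 = (-0.40)(-0.45) − (0.00)(0.90) = 0.1800
  C_32 = −[(0.75)(-0.45) − (0.00)(-0.45)] = 0.3375
  C_33 = (0.75)(0.90) − (-0.40)(-0.45) = 0.4950
det(I−A) = Σ_j (I−A)_1j·C_1j = (0.75)(0.6750) + (-0.40)(0.4275) + (0.00)(0.1800) = 0.33525
adj(I−A) = Cᵀ =
  [ 0.6750   0.3200   0.1800]
  [ 0.4275   0.6000   0.3375]
  [ 0.1800   0.1350   0.4950]
(I − A)⁻¹ = adj(I−A) / det(I−A) ≈
  [   2.0134     0.9545     0.5369]
  [   1.2752     1.7897     1.0067]
  [   0.5369     0.4027     1.4765]
First solve x = (I − A)⁻¹ d = adj(I−A)·d / det(I−A); in particular x_2 = (0.4275·260 + 0.6000·210 + 0.3375·390) / 0.33525 = 368.775 / 0.33525 = 1100.000.
Intermediate flow from 3 to 2: z_32 = a_32 · x_2 = 0.10 × 368.775 / 0.33525 = 36.8775 / 0.33525 = 110.0.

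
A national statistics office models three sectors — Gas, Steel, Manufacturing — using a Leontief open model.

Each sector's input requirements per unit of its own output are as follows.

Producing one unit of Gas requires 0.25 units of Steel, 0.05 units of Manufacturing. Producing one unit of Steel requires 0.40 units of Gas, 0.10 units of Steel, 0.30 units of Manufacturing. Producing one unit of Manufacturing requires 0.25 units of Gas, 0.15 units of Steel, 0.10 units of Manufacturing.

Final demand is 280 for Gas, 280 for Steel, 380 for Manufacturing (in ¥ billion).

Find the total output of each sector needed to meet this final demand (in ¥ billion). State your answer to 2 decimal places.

x_1 = 692.06, x_2 = 614.25, x_3 = 665.42

I − A =
  [   1.00    -0.40    -0.25]
  [  -0.25     0.90    -0.15]
  [  -0.05    -0.30     0.90]
Cofactors of I−A, C_ij = (−1)^(i+j)·(minor ij) (rows/columns in the sector order above):
  C_11 = (0.90)(0.90) − (-0.15)(-0.30) = 0.7650
  C_12 = −[(-0.25)(0.90) − (-0.15)(-0.05)] = 0.2325
  C_13 = (-0.25)(-0.30) − (0.90)(-0.05) = 0.1200
  C_21 = −[(-0.40)(0.90) − (-0.25)(-0.30)] = 0.4350
  C_22 = (1.00)(0.90) − (-0.25)(-0.05) = 0.8875
  C_23 = −[(1.00)(-0.30) − (-0.40)(-0.05)] = 0.3200
  C_31 = (-0.40)(-0.15) − (-0.25)(0.90) = 0.2850
  C_32 = −[(1.00)(-0.15) − (-0.25)(-0.25)] = 0.2125
  C_33 = (1.00)(0.90) − (-0.40)(-0.25) = 0.8000
det(I−A) = Σ_j (I−A)_1j·C_1j = (1.00)(0.7650) + (-0.40)(0.2325) + (-0.25)(0.1200) = 0.6420
adj(I−A) = Cᵀ =
  [ 0.7650   0.4350   0.2850]
  [ 0.2325   0.8875   0.2125]
  [ 0.1200   0.3200   0.8000]
(I − A)⁻¹ = adj(I−A) / det(I−A) ≈
  [   1.1916     0.6776     0.4439]
  [   0.3621     1.3824     0.3310]
  [   0.1869     0.4984     1.2461]
x = (I − A)⁻¹ d = adj(I−A)·d / det(I−A), with det(I−A) = 0.6420:
  x_1 = (0.7650·280 + 0.4350·280 + 0.2850·380) / 0.6420 = 444.30 / 0.6420 ≈ 692.06
  x_2 = (0.2325·280 + 0.8875·280 + 0.2125·380) / 0.6420 = 394.35 / 0.6420 ≈ 614.25
  x_3 = (0.1200·280 + 0.3200·280 + 0.8000·380) / 0.6420 = 427.20 / 0.6420 ≈ 665.42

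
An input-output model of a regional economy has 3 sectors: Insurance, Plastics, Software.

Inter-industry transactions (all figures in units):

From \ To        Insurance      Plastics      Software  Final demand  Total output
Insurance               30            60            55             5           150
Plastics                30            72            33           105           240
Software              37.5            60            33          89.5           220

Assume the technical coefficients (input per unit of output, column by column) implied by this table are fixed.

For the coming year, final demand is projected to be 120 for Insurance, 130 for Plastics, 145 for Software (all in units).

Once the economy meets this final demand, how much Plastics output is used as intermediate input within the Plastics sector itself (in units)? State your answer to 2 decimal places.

z_22 = 115.27

Technical coefficients a_ij = z_ij / X_j:
  a_11 = 30/150 = 0.20, a_21 = 30/150 = 0.20, a_31 = 37.5/150 = 0.25
  a_12 = 60/240 = 0.25, a_22 = 72/240 = 0.30, a_32 = 60/240 = 0.25
  a_13 = 55/220 = 0.25, a_23 = 33/220 = 0.15, a_33 = 33/220 = 0.15
I − A =
  [   0.80    -0.25    -0.25]
  [  -0.20     0.70    -0.15]
  [  -0.25    -0.25     0.85]
Cofactors of I−A, C_ij = (−1)^(i+j)·(minor ij) (rows/columns in the sector order above):
  C_11 = (0.70)(0.85) − (-0.15)(-0.25) = 0.5575
  C_12 = −[(-0.20)(0.85) − (-0.15)(-0.25)] = 0.2075
  C_13 = (-0.20)(-0.25) − (0.70)(-0.25) = 0.2250
  C_21 = −[(-0.25)(0.85) − (-0.25)(-0.25)] = 0.2750
  C_22 = (0.80)(0.85) − (-0.25)(-0.25) = 0.6175
  C_23 = −[(0.80)(-0.25) − (-0.25)(-0.25)] = 0.2625
  C_31 = (-0.25)(-0.15) − (-0.25)(0.70) = 0.2125
  C_32 = −[(0.80)(-0.15) − (-0.25)(-0.20)] = 0.1700
  C_33 = (0.80)(0.70) − (-0.25)(-0.20) = 0.5100
det(I−A) = Σ_j (I−A)_1j·C_1j = (0.80)(0.5575) + (-0.25)(0.2075) + (-0.25)(0.2250) = 0.337875
adj(I−A) = Cᵀ =
  [ 0.5575   0.2750   0.2125]
  [ 0.2075   0.6175   0.1700]
  [ 0.2250   0.2625   0.5100]
(I − A)⁻¹ = adj(I−A) / det(I−A) ≈
  [   1.6500     0.8139     0.6289]
  [   0.6141     1.8276     0.5031]
  [   0.6659     0.7769     1.5094]
First solve x = (I − A)⁻¹ d = adj(I−A)·d / det(I−A); in particular x_2 = (0.2075·120 + 0.6175·130 + 0.1700·145) / 0.337875 = 129.825 / 0.337875 ≈ 384.2397.
Intermediate flow from 2 to 2: z_22 = a_22 · x_2 = 0.30 × 129.825 / 0.337875 = 38.9475 / 0.337875 ≈ 115.27.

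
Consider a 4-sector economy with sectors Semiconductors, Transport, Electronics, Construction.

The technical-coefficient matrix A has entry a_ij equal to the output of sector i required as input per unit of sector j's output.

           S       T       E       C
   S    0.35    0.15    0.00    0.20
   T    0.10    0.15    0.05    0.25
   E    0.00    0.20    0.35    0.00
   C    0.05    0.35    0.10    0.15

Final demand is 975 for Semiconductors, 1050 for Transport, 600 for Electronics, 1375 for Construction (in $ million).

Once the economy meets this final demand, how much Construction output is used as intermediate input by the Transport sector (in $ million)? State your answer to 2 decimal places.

I − A =
  [   0.65    -0.15     0.00    -0.20]
  [  -0.10     0.85    -0.05    -0.25]
  [   0.00    -0.20     0.65     0.00]
  [  -0.05    -0.35    -0.10     0.85]
Compute the cofactors C_ij = (−1)^(i+j)·(3×3 minor ij) of I−A; the adjugate is their transpose:
adj(I−A) = Cᵀ =
  [ 0.399250   0.132375   0.030625   0.132875]
  [ 0.063375   0.352625   0.045375   0.118625]
  [ 0.019500   0.108500   0.382625   0.036500]
  [ 0.051875   0.165750   0.065500   0.342875]
det(I−A) = Σ_j (I−A)_1j·C_1j = (0.65)(0.399250) + (-0.15)(0.063375) + (0.00)(0.019500) + (-0.20)(0.051875) = 0.23963125
(I − A)⁻¹ = adj(I−A) / det(I−A) ≈
  [   1.6661     0.5524     0.1278     0.5545]
  [   0.2645     1.4715     0.1894     0.4950]
  [   0.0814     0.4528     1.5967     0.1523]
  [   0.2165     0.6917     0.2733     1.4308]
First solve x = (I − A)⁻¹ d = adj(I−A)·d / det(I−A); in particular x_T = (0.063375·975 + 0.352625·1050 + 0.045375·600 + 0.118625·1375) / 0.23963125 = 622.38125 / 0.23963125 ≈ 2597.2458.
Intermediate flow from C to T: z_CT = a_CT · x_T = 0.35 × 622.38125 / 0.23963125 = 217.8334375 / 0.23963125 ≈ 909.04.

z_CT = 909.04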